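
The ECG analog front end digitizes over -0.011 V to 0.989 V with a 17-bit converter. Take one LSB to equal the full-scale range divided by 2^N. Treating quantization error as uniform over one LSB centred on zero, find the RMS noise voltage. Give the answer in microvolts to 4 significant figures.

Span: 0.989 V − (-0.011 V) = 1 V.
Step size = 1/131072 V = 7.62939 µV.
RMS of a uniform error over width LSB is LSB/√12 = 2.202 µV.

2.202 µV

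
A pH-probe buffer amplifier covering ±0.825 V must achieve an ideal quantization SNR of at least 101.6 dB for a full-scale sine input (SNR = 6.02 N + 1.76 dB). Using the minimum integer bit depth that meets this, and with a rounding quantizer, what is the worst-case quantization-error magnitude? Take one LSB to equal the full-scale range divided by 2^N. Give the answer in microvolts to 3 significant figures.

6.29 µV

Range = 0.825 − (-0.825) = 1.65 V.
6.02 N + 1.76 ≥ 101.6 gives N ≥ 16.585, so the minimum integer is 17.
Step size = 1.65/131072 V = 12.589 µV.
Half an LSB is 6.29 µV.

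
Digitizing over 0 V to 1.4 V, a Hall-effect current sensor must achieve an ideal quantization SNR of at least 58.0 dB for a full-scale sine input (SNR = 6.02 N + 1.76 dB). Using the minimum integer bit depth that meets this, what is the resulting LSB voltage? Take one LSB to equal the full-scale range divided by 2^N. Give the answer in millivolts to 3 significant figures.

1.37 mV

Range is 1.4 V.
N ≥ (58.0 − 1.76)/6.02 = 9.342 → N_min = 10.
LSB = 1.4 V / 2^10 = 1.37 mV.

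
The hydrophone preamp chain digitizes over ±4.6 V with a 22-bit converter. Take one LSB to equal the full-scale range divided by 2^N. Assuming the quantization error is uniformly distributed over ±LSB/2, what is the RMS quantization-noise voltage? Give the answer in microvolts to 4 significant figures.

0.6332 µV

Range = 4.6 − (-4.6) = 9.2 V.
LSB = 9.2 V ÷ 2^22 = 9.2/4194304 V = 2.19345 µV.
V_rms = LSB/√12 = 2.19345 µV / √12 = 0.6332 µV.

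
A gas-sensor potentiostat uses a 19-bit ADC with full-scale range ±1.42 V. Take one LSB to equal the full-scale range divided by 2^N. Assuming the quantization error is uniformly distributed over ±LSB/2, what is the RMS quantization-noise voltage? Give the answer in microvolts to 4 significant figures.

1.564 µV

Range = 1.42 − (-1.42) = 2.84 V.
LSB = 2.84 V / 2^19 = 5.41687 µV.
V_rms = LSB/√12 = 5.41687 µV / √12 = 1.564 µV.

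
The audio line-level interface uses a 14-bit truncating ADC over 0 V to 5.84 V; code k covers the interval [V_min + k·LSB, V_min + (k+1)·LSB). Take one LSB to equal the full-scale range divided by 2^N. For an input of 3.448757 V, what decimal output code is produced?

9675

V_FS = 5.84 V. LSB = 5.84 V / 2^14 ≈ 356.4 µV.
V_in − V_min = 3.448757 − (0) = 3.448757 V.
Divide by LSB: 3.448757 × 16384/5.84 = 9675.4169.
Truncating gives code 9675.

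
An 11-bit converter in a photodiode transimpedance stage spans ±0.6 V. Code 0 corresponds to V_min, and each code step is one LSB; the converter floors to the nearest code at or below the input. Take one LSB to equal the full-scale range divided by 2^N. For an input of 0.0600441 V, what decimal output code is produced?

1126

Span: 0.6 V − (-0.6 V) = 1.2 V. LSB = 1.2 V / 2^11 ≈ 0.5859 mV.
(V_in − V_min) × 2^11/range = (0.0600441 − (-0.6)) × 2048/1.2 = 1126.475.
Floor → code = 1126.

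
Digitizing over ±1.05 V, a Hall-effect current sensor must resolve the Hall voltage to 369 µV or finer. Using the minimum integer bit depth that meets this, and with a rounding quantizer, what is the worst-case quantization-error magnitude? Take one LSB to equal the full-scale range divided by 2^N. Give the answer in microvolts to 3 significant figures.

Span: 1.05 V − (-1.05 V) = 2.1 V.
Required number of levels: 2.1/369 µV = 5691.1; smallest N with 2^N ≥ that is 13.
One LSB is 2.1 V / 8192 = 256.35 µV.
Half an LSB is 128 µV.

128 µV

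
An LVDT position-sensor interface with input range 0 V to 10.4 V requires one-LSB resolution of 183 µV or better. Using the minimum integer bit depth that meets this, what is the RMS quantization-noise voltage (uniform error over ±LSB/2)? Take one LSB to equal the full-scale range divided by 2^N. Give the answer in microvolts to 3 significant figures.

45.8 µV

Span = 10.4 V.
10.4 V / 183 µV = 56830. Since 2^15 = 32768 and 2^16 = 65536, N = 16.
LSB = 10.4 V / 2^16 = 158.69 µV.
V_rms = LSB/√12 = 45.8 µV.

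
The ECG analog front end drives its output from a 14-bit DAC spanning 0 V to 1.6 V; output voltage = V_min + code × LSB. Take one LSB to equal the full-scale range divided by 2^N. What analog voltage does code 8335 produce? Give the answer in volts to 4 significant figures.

V_FS = 1.6 V. LSB = 1.6 V / 2^14.
V_out = V_min + code × LSB = 0 V + 8335 × 1.6 V / 16384
      = 0 V + 0.813965 V = 0.813965 V.

0.8140 V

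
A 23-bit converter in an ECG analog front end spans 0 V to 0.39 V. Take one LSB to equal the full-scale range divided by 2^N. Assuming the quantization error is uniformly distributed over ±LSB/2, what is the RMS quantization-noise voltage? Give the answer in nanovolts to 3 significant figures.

13.4 nV

Range is 0.39 V.
LSB = 0.39 V / 2^23 = 46.492 nV.
σ_q = LSB/√12 = 46.492 nV/3.4641 = 13.4 nV.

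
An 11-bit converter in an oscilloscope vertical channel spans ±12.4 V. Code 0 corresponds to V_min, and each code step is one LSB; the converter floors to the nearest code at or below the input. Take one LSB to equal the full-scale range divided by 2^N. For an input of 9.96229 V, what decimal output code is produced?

The full-scale span is 12.4 − (-12.4) = 24.8 V. LSB = 24.8 V / 2^11 ≈ 12.11 mV.
V_in − V_min = 9.96229 − (-12.4) = 22.36229 V.
Divide by LSB: 22.36229 × 2048/24.8 = 1846.6923.
Truncating gives code 1846.

1846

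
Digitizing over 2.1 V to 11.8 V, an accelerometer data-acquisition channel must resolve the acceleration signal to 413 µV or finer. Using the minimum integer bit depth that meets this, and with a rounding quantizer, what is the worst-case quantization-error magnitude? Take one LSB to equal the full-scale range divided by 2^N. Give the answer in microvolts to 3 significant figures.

Full-scale range = 11.8 V − (2.1 V) = 9.7 V.
Required number of levels: 9.7/413 µV = 23487; smallest N with 2^N ≥ that is 15.
LSB = 9.7 V ÷ 2^15 = 9.7/32768 V = 296.02 µV.
Half an LSB is 148 µV.

148 µV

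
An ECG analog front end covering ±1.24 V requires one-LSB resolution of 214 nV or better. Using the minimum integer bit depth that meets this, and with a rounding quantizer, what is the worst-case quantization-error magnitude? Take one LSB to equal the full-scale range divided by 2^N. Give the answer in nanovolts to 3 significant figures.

73.9 nV

The full-scale span is 1.24 − (-1.24) = 2.48 V.
Required number of levels: 2.48/214 nV = 1.1589e7; smallest N with 2^N ≥ that is 24.
LSB = 2.48 V / 2^24 = 147.82 nV.
Max error for round-to-nearest is LSB/2 = 73.9 nV.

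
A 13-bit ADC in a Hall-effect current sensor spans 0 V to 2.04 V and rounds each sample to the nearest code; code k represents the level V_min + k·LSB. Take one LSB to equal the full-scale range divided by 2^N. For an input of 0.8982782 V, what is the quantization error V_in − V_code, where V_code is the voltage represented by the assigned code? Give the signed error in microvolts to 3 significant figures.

+50.7 µV

Range is 2.04 V. LSB = 2.04 V / 2^13 ≈ 249.0 µV.
(V_in − V_min)/LSB = (0.8982782 − (0)) × 8192/2.04 = 3607.2034 → nearest code k = 3607.
V_code = V_min + k × range/2^13 = 0 + 3607 × 2.04/8192 = 0.8982275391 V.
Error = V_in − V_code = 0.8982782 − (0.8982275391) = +50.7 µV.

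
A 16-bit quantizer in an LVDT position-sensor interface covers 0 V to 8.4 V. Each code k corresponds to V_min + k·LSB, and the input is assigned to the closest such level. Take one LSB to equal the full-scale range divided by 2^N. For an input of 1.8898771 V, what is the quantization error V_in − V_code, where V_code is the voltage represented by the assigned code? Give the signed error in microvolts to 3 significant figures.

V_FS = 8.4 V. LSB = 8.4 V / 2^16 ≈ 128.2 µV.
(1.8898771 − (0)) / LSB = 1.8898771 × 65536/8.4 = 14744.6411. Nearest integer: k = 14745.
V_code = V_min + k × range/2^16 = 0 + 14745 × 8.4/65536 = 1.8899230957 V.
V_in − V_code = 1.8898771 − (1.8899230957) = −46.0 µV.

−46.0 µV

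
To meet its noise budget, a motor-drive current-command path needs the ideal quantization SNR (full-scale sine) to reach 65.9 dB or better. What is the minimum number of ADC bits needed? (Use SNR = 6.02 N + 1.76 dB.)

11 bits

Solving 6.02 N ≥ 65.9 − 1.76: N ≥ 10.654. Round up → N = 11.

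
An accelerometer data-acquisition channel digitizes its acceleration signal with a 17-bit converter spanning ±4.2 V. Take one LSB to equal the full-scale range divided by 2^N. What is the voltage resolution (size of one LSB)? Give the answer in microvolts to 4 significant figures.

Range = 4.2 − (-4.2) = 8.4 V.
There are 2^17 = 131072 steps.
Step size = 8.4/131072 V = 64.09 µV.

64.09 µV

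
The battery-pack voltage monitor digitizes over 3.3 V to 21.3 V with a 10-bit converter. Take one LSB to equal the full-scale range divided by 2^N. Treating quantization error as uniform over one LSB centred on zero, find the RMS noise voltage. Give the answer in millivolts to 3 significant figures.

5.07 mV

Full-scale range = 21.3 V − (3.3 V) = 18 V.
LSB = 18 V ÷ 2^10 = 18/1024 V = 17.578 mV.
σ_q = LSB/√12 = 17.578 mV/3.4641 = 5.07 mV.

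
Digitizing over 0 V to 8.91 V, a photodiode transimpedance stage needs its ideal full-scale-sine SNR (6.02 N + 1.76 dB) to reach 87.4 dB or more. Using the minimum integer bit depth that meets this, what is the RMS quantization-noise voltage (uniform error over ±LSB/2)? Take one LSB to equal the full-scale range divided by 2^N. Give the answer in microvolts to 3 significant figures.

78.5 µV

Span = 8.91 V.
Required N = ⌈(87.4 − 1.76)/6.02⌉ = ⌈14.226⌉ = 15.
LSB = 8.91 V ÷ 2^15 = 8.91/32768 V = 271.91 µV.
σ_q = LSB/√12 = 271.91 µV/3.4641 = 78.5 µV.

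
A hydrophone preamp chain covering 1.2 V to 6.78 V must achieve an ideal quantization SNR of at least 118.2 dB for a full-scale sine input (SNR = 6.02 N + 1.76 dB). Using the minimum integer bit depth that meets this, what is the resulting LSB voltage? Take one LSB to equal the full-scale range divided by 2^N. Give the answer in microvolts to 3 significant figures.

5.32 µV

Span: 6.78 V − (1.2 V) = 5.58 V.
Solving 6.02 N ≥ 118.2 − 1.76: N ≥ 19.342. Round up → N = 20.
One LSB is 5.58 V / 1048576 = 5.32 µV.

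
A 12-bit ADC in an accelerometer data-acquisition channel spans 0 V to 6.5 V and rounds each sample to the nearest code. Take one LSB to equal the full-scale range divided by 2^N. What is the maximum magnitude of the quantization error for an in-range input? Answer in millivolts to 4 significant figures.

Full-scale range = 6.5 V.
Step size = 6.5/4096 V = 1.58691 mV.
|e|_max = LSB/2 = 0.7935 mV.

0.7935 mV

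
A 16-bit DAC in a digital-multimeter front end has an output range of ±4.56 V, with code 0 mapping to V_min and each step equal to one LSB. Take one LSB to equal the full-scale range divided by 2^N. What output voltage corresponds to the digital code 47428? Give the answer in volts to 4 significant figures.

Full-scale range = 4.56 V − (-4.56 V) = 9.12 V. LSB = 9.12 V / 2^16.
V_out = -4.56 + 47428 × (9.12/65536) V
      = -4.56 + 6.60009 = 2.04009 V.

2.040 V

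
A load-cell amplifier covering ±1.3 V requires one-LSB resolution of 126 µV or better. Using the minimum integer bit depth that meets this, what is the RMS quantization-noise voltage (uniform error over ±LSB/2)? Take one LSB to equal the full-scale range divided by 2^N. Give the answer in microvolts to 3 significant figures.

Full-scale range = 1.3 V − (-1.3 V) = 2.6 V.
2.6 V / 126 µV = 20630. Since 2^14 = 16384 and 2^15 = 32768, N = 15.
LSB = 2.6 V ÷ 2^15 = 2.6/32768 V = 79.346 µV.
V_rms = LSB/√12 = 22.9 µV.

22.9 µV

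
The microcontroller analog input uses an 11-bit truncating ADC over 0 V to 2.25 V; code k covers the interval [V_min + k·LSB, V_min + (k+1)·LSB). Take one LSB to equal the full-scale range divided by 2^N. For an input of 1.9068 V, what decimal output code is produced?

1735

V_FS = 2.25 V. LSB = 2.25 V / 2^11 ≈ 1.099 mV.
code = ⌊(V_in − V_min)/LSB⌋ = ⌊(V_in − V_min) × 2^11 / range⌋
     = ⌊(1.9068 − (0)) × 2048 / 2.25⌋ = ⌊1.9068 × 2048/2.25⌋
     = ⌊1735.612⌋ = 1735.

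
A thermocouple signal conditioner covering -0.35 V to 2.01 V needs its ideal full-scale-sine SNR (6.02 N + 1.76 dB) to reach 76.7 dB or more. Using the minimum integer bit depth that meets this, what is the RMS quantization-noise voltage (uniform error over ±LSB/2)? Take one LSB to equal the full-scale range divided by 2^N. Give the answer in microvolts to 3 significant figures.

83.2 µV

Full-scale range = 2.01 V − (-0.35 V) = 2.36 V.
Solving 6.02 N ≥ 76.7 − 1.76: N ≥ 12.449. Round up → N = 13.
LSB = 2.36 V ÷ 2^13 = 2.36/8192 V = 288.09 µV.
RMS noise = LSB/√12 = 83.2 µV.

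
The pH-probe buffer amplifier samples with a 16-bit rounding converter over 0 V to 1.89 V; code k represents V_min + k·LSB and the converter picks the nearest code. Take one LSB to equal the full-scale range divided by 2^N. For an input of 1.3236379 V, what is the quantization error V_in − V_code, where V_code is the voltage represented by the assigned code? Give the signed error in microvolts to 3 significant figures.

Range is 1.89 V. LSB = 1.89 V / 2^16 ≈ 28.84 µV.
(V_in − V_min)/LSB = (1.3236379 − (0)) × 65536/1.89 = 45897.3193 → nearest code k = 45897.
Reconstructed level: 0 + 45897 × 1.89/65536 V = 1.3236286926 V.
Error = V_in − V_code = 1.3236379 − (1.3236286926) = +9.21 µV.

+9.21 µV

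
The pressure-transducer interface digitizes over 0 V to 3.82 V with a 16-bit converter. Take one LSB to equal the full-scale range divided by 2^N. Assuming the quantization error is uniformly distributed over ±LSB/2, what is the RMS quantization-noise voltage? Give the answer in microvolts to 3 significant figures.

16.8 µV

Range is 3.82 V.
LSB = 3.82 V / 2^16 = 58.289 µV.
For a uniform distribution on [−LSB/2, +LSB/2], V_rms = LSB/√12 = 58.289 µV/3.4641 = 16.8 µV.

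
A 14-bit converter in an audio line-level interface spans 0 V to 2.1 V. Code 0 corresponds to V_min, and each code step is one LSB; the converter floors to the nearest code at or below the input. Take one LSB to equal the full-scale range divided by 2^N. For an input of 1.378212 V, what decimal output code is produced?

Full-scale range = 2.1 V. LSB = 2.1 V / 2^14 ≈ 128.2 µV.
(V_in − V_min) × 2^14/range = (1.378212 − (0)) × 16384/2.1 = 10752.679.
Floor → code = 10752.

10752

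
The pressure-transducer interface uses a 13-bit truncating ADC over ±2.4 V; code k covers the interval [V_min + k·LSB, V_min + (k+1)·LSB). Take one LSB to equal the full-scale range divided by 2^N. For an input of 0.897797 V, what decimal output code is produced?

5628

Span: 2.4 V − (-2.4 V) = 4.8 V. LSB = 4.8 V / 2^13 ≈ 0.5859 mV.
V_in − V_min = 0.897797 − (-2.4) = 3.297797 V.
Divide by LSB: 3.297797 × 8192/4.8 = 5628.2402.
Truncating gives code 5628.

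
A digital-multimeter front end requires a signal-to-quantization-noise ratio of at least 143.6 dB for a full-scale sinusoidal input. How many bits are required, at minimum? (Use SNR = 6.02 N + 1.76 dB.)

6.02 N + 1.76 ≥ 143.6 gives N ≥ 23.561, so the minimum integer is 24.

24 bits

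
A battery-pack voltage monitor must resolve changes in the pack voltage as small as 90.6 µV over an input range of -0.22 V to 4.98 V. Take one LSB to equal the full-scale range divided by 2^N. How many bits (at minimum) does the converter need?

Span: 4.98 V − (-0.22 V) = 5.2 V.
Need 2^N ≥ 5.2 V / 90.6 µV = 57400 → N_min = 16.

16 bits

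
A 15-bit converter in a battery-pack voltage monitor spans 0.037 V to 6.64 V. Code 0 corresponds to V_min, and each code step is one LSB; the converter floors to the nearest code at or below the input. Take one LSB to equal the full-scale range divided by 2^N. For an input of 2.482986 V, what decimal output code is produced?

12138

Full-scale range = 6.64 V − (0.037 V) = 6.603 V. LSB = 6.603 V / 2^15 ≈ 201.5 µV.
code = ⌊(V_in − V_min)/LSB⌋ = ⌊(V_in − V_min) × 2^15 / range⌋
     = ⌊(2.482986 − (0.037)) × 32768 / 6.603⌋ = ⌊2.445986 × 32768/6.603⌋
     = ⌊12138.432⌋ = 12138.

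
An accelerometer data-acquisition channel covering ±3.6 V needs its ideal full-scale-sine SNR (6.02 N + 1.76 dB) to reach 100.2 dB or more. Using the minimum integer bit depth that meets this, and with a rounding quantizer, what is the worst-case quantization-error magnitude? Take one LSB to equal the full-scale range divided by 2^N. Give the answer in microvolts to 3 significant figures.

27.5 µV

Range = 3.6 − (-3.6) = 7.2 V.
N ≥ (100.2 − 1.76)/6.02 = 16.352 → N_min = 17.
LSB = 7.2 V / 2^17 = 54.932 µV.
|e|_max = LSB/2 = 27.5 µV.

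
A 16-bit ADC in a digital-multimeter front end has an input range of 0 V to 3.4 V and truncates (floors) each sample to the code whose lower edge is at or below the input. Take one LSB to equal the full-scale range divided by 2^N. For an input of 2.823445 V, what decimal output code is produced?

54422

Full-scale range = 3.4 V. LSB = 3.4 V / 2^16 ≈ 51.88 µV.
code = ⌊(V_in − V_min)/LSB⌋ = ⌊(V_in − V_min) × 2^16 / range⌋
     = ⌊(2.823445 − (0)) × 65536 / 3.4⌋ = ⌊2.823445 × 65536/3.4⌋
     = ⌊54422.733⌋ = 54422.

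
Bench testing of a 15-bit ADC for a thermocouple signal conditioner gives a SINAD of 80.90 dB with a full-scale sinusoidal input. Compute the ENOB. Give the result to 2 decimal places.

ENOB = (80.90 − 1.76)/6.02 = 13.1462 bits.

13.15 bits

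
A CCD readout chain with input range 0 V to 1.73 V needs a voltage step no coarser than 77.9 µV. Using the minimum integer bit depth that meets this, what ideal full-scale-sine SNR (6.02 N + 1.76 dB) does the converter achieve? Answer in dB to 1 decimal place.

92.1 dB

V_FS = 1.73 V.
1.73 V / 77.9 µV = 22210. Since 2^14 = 16384 and 2^15 = 32768, N = 15.
Ideal SNR at N = 15: 6.02·15 + 1.76 = 92.1 dB.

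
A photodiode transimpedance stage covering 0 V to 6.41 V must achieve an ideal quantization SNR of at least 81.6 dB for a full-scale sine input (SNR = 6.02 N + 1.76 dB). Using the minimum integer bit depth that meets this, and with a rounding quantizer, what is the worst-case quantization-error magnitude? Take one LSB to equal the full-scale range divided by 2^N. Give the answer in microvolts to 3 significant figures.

196 µV

V_FS = 6.41 V.
Solving 6.02 N ≥ 81.6 − 1.76: N ≥ 13.262. Round up → N = 14.
Step size = 6.41/16384 V = 391.24 µV.
|e|_max = LSB/2 = 196 µV.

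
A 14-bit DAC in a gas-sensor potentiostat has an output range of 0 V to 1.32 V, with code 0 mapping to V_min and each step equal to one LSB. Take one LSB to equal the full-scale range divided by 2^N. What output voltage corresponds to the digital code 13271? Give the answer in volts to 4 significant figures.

Full-scale range = 1.32 V. LSB = 1.32 V / 2^14.
Output = V_min + (13271/16384) × range = 0 + 0.809998 × 1.32 V
      = 0 + 1.06920 = 1.06920 V.

1.069 V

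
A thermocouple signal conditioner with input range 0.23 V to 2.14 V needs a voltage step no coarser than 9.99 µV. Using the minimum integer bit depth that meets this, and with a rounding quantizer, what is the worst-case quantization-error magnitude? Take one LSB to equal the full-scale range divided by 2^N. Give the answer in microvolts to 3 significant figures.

The full-scale span is 2.14 − (0.23) = 1.91 V.
Required number of levels: 1.91/9.99 µV = 191190; smallest N with 2^N ≥ that is 18.
One LSB is 1.91 V / 262144 = 7.2861 µV.
Max error for round-to-nearest is LSB/2 = 3.64 µV.

3.64 µV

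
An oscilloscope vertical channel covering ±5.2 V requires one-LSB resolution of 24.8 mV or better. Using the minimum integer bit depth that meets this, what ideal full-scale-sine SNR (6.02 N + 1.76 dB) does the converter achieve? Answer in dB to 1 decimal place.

Span: 5.2 V − (-5.2 V) = 10.4 V.
Need 2^N ≥ 10.4 V / 24.8 mV = 419.4 → N_min = 9.
6.02(9) + 1.76 = 55.94 dB.

55.9 dB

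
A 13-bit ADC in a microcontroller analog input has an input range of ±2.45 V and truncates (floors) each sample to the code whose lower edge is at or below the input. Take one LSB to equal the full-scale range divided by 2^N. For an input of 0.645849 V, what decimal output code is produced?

The full-scale span is 2.45 − (-2.45) = 4.9 V. LSB = 4.9 V / 2^13 ≈ 0.5981 mV.
(V_in − V_min) × 2^13/range = (0.645849 − (-2.45)) × 8192/4.9 = 5175.754.
Floor → code = 5175.

5175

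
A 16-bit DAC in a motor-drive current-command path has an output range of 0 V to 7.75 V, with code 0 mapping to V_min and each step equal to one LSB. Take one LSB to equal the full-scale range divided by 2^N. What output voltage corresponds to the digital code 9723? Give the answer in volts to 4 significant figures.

1.150 V

Span = 7.75 V. LSB = 7.75 V / 2^16.
Output = V_min + (9723/65536) × range = 0 + 0.148361 × 7.75 V
      = 0 V + 1.14980 V = 1.14980 V.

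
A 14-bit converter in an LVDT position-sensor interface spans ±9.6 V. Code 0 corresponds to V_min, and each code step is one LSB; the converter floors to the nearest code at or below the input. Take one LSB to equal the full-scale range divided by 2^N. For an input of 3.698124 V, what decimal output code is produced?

11347

The full-scale span is 9.6 − (-9.6) = 19.2 V. LSB = 19.2 V / 2^14 ≈ 1.172 mV.
V_in − V_min = 3.698124 − (-9.6) = 13.298124 V.
Divide by LSB: 13.298124 × 16384/19.2 = 11347.7325.
Truncating gives code 11347.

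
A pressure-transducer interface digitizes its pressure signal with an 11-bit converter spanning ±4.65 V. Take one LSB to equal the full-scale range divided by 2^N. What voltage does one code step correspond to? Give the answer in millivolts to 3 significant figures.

Full-scale range = 4.65 V − (-4.65 V) = 9.3 V.
2^11 = 2048 levels.
One LSB is 9.3 V / 2048 = 4.54 mV.

4.54 mV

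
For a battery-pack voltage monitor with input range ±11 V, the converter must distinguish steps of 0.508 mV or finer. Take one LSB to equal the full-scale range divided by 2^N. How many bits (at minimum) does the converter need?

16 bits

Range = 11 − (-11) = 22 V.
Need 2^N ≥ 22 V / 0.508 mV = 43310 → N_min = 16.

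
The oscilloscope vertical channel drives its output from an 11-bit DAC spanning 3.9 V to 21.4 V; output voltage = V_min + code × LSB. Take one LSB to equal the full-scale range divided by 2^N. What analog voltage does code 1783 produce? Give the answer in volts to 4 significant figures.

19.14 V

Span: 21.4 V − (3.9 V) = 17.5 V. LSB = 17.5 V / 2^11.
V_out = 3.9 + 1783 × (17.5/2048) V
      = 3.9 V + 15.2356 V = 19.1356 V.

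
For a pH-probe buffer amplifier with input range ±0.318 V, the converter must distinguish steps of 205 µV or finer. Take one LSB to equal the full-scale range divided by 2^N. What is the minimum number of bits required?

12 bits

Range = 0.318 − (-0.318) = 0.636 V.
0.636 V / 205 µV = 3102. Since 2^11 = 2048 and 2^12 = 4096, N = 12.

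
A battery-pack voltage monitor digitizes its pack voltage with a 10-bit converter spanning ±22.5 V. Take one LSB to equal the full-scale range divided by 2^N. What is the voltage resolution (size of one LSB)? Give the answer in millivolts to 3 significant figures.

43.9 mV

Full-scale range = 22.5 V − (-22.5 V) = 45 V.
2^10 = 1024 levels.
Step size = 45/1024 V = 43.9 mV.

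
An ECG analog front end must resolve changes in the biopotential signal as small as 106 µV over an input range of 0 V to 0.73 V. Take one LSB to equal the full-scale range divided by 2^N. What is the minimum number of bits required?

13 bits

Range is 0.73 V.
Required number of levels: 0.73/106 µV = 6886.8; smallest N with 2^N ≥ that is 13.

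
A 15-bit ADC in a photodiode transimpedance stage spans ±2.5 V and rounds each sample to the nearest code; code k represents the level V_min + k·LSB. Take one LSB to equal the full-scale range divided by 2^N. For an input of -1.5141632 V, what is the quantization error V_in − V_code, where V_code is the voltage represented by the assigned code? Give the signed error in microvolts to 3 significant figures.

Range = 2.5 − (-2.5) = 5 V. LSB = 5 V / 2^15 ≈ 152.6 µV.
(-1.5141632 − (-2.5)) / LSB = 0.9858368 × 32768/5 = 6460.7801. Nearest integer: k = 6461.
V_code = V_min + k × range/2^15 = -2.5 + 6461 × 5/32768 = -1.5141296387 V.
Error = V_in − V_code = -1.5141632 − (-1.5141296387) = −33.6 µV.

−33.6 µV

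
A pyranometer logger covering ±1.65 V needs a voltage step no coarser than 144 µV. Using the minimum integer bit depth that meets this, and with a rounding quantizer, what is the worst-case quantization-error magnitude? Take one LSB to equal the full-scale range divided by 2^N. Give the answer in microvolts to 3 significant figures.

50.4 µV

Full-scale range = 1.65 V − (-1.65 V) = 3.3 V.
Need 2^N ≥ 3.3 V / 144 µV = 22920 → N_min = 15.
Step size = 3.3/32768 V = 100.71 µV.
Half an LSB is 50.4 µV.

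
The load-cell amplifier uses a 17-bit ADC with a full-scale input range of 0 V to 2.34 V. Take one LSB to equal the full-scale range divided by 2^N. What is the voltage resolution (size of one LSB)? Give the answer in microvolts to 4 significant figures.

V_FS = 2.34 V.
There are 2^17 = 131072 steps.
LSB = 2.34 V ÷ 2^17 = 2.34/131072 V = 17.85 µV.

17.85 µV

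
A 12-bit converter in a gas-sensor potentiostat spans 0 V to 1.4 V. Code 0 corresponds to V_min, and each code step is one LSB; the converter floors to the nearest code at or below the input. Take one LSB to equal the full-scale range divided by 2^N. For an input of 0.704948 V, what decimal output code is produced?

2062

Range is 1.4 V. LSB = 1.4 V / 2^12 ≈ 341.8 µV.
(V_in − V_min) × 2^12/range = (0.704948 − (0)) × 4096/1.4 = 2062.476.
Floor → code = 2062.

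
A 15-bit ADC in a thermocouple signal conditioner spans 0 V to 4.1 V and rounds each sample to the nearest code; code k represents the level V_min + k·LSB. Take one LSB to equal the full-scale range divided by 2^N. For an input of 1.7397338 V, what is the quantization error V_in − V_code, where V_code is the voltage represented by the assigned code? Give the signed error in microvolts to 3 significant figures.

Range is 4.1 V. LSB = 4.1 V / 2^15 ≈ 125.1 µV.
(1.7397338 − (0)) / LSB = 1.7397338 × 32768/4.1 = 13904.2920. Nearest integer: k = 13904.
Reconstructed level: 0 + 13904 × 4.1/32768 V = 1.7396972656 V.
V_in − V_code = 1.7397338 − (1.7396972656) = +36.5 µV.

+36.5 µV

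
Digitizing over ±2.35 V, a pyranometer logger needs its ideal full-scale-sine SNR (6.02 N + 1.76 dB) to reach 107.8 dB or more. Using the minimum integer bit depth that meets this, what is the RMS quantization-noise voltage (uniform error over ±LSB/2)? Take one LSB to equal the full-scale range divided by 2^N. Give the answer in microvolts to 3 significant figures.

Full-scale range = 2.35 V − (-2.35 V) = 4.7 V.
6.02 N + 1.76 ≥ 107.8 gives N ≥ 17.615, so the minimum integer is 18.
LSB = 4.7 V / 2^18 = 17.929 µV.
V_rms = LSB/√12 = 5.18 µV.

5.18 µV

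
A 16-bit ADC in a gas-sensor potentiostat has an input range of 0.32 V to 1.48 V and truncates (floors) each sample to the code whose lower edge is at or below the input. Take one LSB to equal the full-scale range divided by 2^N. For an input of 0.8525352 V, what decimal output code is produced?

30086

Range = 1.48 − (0.32) = 1.16 V. LSB = 1.16 V / 2^16 ≈ 17.70 µV.
code = ⌊(V_in − V_min)/LSB⌋ = ⌊(V_in − V_min) × 2^16 / range⌋
     = ⌊(0.8525352 − (0.32)) × 65536 / 1.16⌋ = ⌊0.5325352 × 65536/1.16⌋
     = ⌊30086.402⌋ = 30086.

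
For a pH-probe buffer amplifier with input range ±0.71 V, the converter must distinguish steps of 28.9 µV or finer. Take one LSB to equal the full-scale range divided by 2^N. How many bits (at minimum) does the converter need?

Range = 0.71 − (-0.71) = 1.42 V.
Levels needed ≥ 1.42/28.9 µV = 49130. 2^16 = 65536 suffices, so N_min = 16.

16 bits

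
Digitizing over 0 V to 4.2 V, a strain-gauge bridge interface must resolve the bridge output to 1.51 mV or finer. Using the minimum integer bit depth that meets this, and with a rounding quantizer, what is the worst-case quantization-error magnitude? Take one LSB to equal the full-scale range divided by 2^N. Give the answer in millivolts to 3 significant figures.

Full-scale range = 4.2 V.
Need 2^N ≥ 4.2 V / 1.51 mV = 2781 → N_min = 12.
LSB = 4.2 V / 2^12 = 1.0254 mV.
|e|_max = LSB/2 = 0.513 mV.

0.513 mV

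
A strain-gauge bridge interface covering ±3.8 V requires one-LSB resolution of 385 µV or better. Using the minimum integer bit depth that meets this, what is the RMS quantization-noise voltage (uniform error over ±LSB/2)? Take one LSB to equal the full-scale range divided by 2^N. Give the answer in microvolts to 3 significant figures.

67.0 µV

The full-scale span is 3.8 − (-3.8) = 7.6 V.
Required number of levels: 7.6/385 µV = 19740; smallest N with 2^N ≥ that is 15.
Step size = 7.6/32768 V = 231.93 µV.
V_rms = LSB/√12 = 67.0 µV.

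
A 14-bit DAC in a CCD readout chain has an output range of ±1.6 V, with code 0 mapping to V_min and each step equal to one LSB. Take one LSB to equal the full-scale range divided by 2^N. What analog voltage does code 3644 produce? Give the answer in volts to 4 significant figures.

Span: 1.6 V − (-1.6 V) = 3.2 V. LSB = 3.2 V / 2^14.
Output = V_min + (3644/16384) × range = -1.6 + 0.222412 × 3.2 V
      = -1.6 + 0.711719 = -0.888281 V.

-0.8883 V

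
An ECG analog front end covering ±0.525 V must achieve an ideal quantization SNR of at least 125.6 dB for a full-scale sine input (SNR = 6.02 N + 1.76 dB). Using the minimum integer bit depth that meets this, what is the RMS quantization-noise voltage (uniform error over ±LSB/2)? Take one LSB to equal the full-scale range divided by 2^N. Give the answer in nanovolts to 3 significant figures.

Span: 0.525 V − (-0.525 V) = 1.05 V.
6.02 N + 1.76 ≥ 125.6 gives N ≥ 20.571, so the minimum integer is 21.
LSB = 1.05 V / 2^21 = 0.50068 µV.
RMS noise = LSB/√12 = 145 nV.

145 nV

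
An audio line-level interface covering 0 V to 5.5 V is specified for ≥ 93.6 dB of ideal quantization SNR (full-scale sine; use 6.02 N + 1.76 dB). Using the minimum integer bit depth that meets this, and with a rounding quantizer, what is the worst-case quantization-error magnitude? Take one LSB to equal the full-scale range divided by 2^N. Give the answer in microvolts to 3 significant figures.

42.0 µV

Range is 5.5 V.
6.02 N + 1.76 ≥ 93.6 gives N ≥ 15.256, so the minimum integer is 16.
LSB = 5.5 V / 2^16 = 83.923 µV.
|e|_max = LSB/2 = 42.0 µV.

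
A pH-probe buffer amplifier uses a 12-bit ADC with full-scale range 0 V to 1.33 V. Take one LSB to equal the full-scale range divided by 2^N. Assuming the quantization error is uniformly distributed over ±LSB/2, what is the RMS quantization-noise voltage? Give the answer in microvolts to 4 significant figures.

93.73 µV

Full-scale range = 1.33 V.
One LSB is 1.33 V / 4096 = 324.707 µV.
V_rms = LSB/√12 = 324.707 µV / √12 = 93.73 µV.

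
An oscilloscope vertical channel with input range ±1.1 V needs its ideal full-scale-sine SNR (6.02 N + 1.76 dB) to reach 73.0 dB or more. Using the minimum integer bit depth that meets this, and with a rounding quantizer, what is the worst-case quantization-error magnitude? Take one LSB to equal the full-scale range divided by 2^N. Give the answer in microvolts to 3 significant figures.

Full-scale range = 1.1 V − (-1.1 V) = 2.2 V.
Required N = ⌈(73.0 − 1.76)/6.02⌉ = ⌈11.834⌉ = 12.
LSB = 2.2 V ÷ 2^12 = 2.2/4096 V = 0.53711 mV.
|e|_max = LSB/2 = 269 µV.

269 µV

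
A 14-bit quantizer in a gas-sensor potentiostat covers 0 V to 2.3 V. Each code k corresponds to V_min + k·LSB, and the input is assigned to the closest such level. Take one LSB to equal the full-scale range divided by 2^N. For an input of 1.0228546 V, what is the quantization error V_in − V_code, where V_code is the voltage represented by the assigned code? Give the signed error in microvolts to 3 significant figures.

Range is 2.3 V. LSB = 2.3 V / 2^14 ≈ 140.4 µV.
(V_in − V_min)/LSB = (1.0228546 − (0)) × 16384/2.3 = 7286.2825 → nearest code k = 7286.
V_code = V_min + k × range/2^14 = 0 + 7286 × 2.3/16384 = 1.0228149414 V.
e = 1.0228546 − (1.0228149414) = +39.7 µV.

+39.7 µV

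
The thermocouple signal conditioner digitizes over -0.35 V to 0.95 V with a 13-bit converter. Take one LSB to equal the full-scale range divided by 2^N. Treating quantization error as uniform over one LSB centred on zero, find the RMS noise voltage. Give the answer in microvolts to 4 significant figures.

The full-scale span is 0.95 − (-0.35) = 1.3 V.
LSB = 1.3 V ÷ 2^13 = 1.3/8192 V = 158.691 µV.
σ_q = LSB/√12 = 158.691 µV/3.4641 = 45.81 µV.

45.81 µV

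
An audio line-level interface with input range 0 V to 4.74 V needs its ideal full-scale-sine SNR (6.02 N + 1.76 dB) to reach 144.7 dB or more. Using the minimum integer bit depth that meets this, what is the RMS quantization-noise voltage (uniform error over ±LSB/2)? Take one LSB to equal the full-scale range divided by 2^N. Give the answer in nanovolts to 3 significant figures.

V_FS = 4.74 V.
Required N = ⌈(144.7 − 1.76)/6.02⌉ = ⌈23.744⌉ = 24.
LSB = 4.74 V / 2^24 = 282.53 nV.
σ_q = LSB/√12 = 282.53 nV/3.4641 = 81.6 nV.

81.6 nV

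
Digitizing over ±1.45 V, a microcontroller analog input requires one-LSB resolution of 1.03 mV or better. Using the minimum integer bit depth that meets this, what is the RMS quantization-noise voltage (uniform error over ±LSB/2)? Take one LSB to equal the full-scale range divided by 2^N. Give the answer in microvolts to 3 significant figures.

204 µV

Range = 1.45 − (-1.45) = 2.9 V.
Need 2^N ≥ 2.9 V / 1.03 mV = 2816 → N_min = 12.
One LSB is 2.9 V / 4096 = 0.70801 mV.
V_rms = LSB/√12 = 204 µV.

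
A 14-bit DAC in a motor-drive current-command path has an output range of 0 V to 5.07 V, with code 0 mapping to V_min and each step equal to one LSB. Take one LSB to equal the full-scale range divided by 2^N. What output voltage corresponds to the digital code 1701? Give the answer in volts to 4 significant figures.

0.5264 V

Range is 5.07 V. LSB = 5.07 V / 2^14.
V_out = V_min + code × LSB = 0 V + 1701 × 5.07 V / 16384
      = 0 + 0.526371 = 0.526371 V.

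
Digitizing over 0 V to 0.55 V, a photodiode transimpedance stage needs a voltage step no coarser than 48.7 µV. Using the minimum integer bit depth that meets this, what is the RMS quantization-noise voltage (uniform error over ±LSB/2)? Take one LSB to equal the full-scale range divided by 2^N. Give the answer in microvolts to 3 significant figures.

9.69 µV

Span = 0.55 V.
0.55 V / 48.7 µV = 11290. Since 2^13 = 8192 and 2^14 = 16384, N = 14.
Step size = 0.55/16384 V = 33.569 µV.
σ_q = LSB/√12 = 33.569 µV/3.4641 = 9.69 µV.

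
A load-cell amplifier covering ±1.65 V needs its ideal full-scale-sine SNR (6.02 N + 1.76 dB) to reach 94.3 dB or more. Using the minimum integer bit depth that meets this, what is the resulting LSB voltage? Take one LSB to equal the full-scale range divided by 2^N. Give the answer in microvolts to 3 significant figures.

50.4 µV

The full-scale span is 1.65 − (-1.65) = 3.3 V.
Solving 6.02 N ≥ 94.3 − 1.76: N ≥ 15.372. Round up → N = 16.
LSB = 3.3 V / 2^16 = 50.4 µV.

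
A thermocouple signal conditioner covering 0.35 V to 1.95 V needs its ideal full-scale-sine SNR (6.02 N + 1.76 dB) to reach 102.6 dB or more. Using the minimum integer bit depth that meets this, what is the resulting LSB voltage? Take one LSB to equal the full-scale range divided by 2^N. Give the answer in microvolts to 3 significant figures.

12.2 µV

Full-scale range = 1.95 V − (0.35 V) = 1.6 V.
N ≥ (102.6 − 1.76)/6.02 = 16.751 → N_min = 17.
One LSB is 1.6 V / 131072 = 12.2 µV.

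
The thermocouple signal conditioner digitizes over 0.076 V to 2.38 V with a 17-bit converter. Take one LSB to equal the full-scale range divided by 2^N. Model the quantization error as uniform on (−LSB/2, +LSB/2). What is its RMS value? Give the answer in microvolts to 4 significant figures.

The full-scale span is 2.38 − (0.076) = 2.304 V.
One LSB is 2.304 V / 131072 = 17.5781 µV.
For a uniform distribution on [−LSB/2, +LSB/2], V_rms = LSB/√12 = 17.5781 µV/3.4641 = 5.074 µV.

5.074 µV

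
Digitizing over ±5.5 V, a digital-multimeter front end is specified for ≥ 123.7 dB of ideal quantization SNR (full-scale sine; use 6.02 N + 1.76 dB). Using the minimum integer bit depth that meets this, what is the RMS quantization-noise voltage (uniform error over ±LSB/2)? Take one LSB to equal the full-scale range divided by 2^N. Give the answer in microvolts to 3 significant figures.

1.51 µV

The full-scale span is 5.5 − (-5.5) = 11 V.
Solving 6.02 N ≥ 123.7 − 1.76: N ≥ 20.256. Round up → N = 21.
LSB = 11 V ÷ 2^21 = 11/2097152 V = 5.2452 µV.
RMS noise = LSB/√12 = 1.51 µV.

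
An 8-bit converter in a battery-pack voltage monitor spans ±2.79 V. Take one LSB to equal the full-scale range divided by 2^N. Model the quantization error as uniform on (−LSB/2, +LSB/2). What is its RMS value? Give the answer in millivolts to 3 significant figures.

Range = 2.79 − (-2.79) = 5.58 V.
LSB = 5.58 V ÷ 2^8 = 5.58/256 V = 21.797 mV.
RMS of a uniform error over width LSB is LSB/√12 = 6.29 mV.

6.29 mV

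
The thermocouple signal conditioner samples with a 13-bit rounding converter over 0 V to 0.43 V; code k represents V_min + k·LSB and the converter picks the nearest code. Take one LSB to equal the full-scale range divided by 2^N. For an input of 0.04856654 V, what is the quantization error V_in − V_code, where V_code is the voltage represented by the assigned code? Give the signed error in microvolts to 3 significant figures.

+13.1 µV

Range is 0.43 V. LSB = 0.43 V / 2^13 ≈ 52.49 µV.
Position in LSBs: (0.04856654 − (0)) × 8192/0.43 = 925.2491; rounding gives k = 925.
V_code = 0 + (925/8192) × 0.43 = 0.04855346680 V.
e = 0.04856654 − (0.04855346680) = +13.1 µV.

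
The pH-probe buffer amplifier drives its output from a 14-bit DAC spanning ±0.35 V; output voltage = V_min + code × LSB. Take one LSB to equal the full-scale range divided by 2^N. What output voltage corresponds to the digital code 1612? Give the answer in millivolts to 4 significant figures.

-281.1 mV

The full-scale span is 0.35 − (-0.35) = 0.7 V. LSB = 0.7 V / 2^14.
V_out = -0.35 + 1612 × (0.7/16384) V
      = -0.35 V + 0.0688721 V = -0.281128 V.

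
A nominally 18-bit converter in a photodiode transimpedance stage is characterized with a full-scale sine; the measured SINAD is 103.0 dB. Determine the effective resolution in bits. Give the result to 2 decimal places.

Inverting SNR = 6.02 N + 1.76: N_eff = (103.0 − 1.76)/6.02 = 16.8173.

16.82 bits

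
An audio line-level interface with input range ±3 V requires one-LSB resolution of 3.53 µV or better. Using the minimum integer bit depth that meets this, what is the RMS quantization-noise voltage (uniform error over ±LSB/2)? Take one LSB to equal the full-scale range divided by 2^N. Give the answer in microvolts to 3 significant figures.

Full-scale range = 3 V − (-3 V) = 6 V.
Need 2^N ≥ 6 V / 3.53 µV = 1.700e6 → N_min = 21.
LSB = 6 V ÷ 2^21 = 6/2097152 V = 2.8610 µV.
V_rms = LSB/√12 = 0.826 µV.

0.826 µV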